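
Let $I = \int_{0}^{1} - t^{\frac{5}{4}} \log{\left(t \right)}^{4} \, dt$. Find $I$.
$- \frac{8192}{19683}$

Consider the simpler parametrised integral
$$J(a) = \int_{0}^{1} - t^{a} \, dt = - \frac{1}{a + 1}.$$

Differentiating under the integral sign brings down a factor of $\ln t$:
$$\frac{dJ}{da} = \int_{0}^{1} - t^{a} \log{\left(t \right)} \, dt = \frac{1}{\left(a + 1\right)^{2}}.$$

Repeating $4$ times in total — each differentiation brings down another $\ln t$ — gives
$$\frac{d^{4}J}{da^{4}} = \int_{0}^{1} - t^{a} \log{\left(t \right)}^{4} \, dt = - \frac{24}{\left(a + 1\right)^{5}},$$
and the integrand here is exactly the target integrand, so $I = - \frac{24}{\left(a + 1\right)^{5}}$.

Setting $a = \frac{5}{4}$:
$$I = - \frac{8192}{19683}.$$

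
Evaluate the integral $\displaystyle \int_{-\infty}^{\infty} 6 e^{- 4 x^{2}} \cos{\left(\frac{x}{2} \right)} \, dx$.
$\frac{3 \sqrt{\pi}}{e^{\frac{1}{64}}}$

Let $b$ denote the cosine frequency and define $I(b) = \int_{-\infty}^{\infty} 6 e^{- 4 x^{2}} \cos{\left(b x \right)} \, dx$.

Differentiating under the integral sign,
$$I'(b) = \int_{-\infty}^{\infty} - 6 x e^{- 4 x^{2}} \sin{\left(b x \right)} \, dx.$$

Integrate $\int_{-\infty}^{\infty} x \sin(b x)\, e^{- 4 x^{2}}\, dx$ by parts with $u = \sin(b x)$ and $dv = x\, e^{- 4 x^{2}}\, dx$, giving $v = - \frac{e^{- 4 x^{2}}}{8}$. The boundary term vanishes and
$$\int_{-\infty}^{\infty} x \sin(b x)\, e^{- 4 x^{2}}\, dx = \frac{b}{8} \int_{-\infty}^{\infty} \cos(b x)\, e^{- 4 x^{2}}\, dx,$$
so $I'(b) = - \frac{b}{8}\, I(b)$.

This is a separable first-order ODE; solving with the initial condition $I(0) = \int_{-\infty}^{\infty} 6 e^{- 4 x^{2}}\,dx = 3 \sqrt{\pi}$ gives
$$I(b) = 3 \sqrt{\pi} e^{- \frac{b^{2}}{16}}.$$

Setting $b = \frac{1}{2}$:
$$I = \frac{3 \sqrt{\pi}}{e^{\frac{1}{64}}}.$$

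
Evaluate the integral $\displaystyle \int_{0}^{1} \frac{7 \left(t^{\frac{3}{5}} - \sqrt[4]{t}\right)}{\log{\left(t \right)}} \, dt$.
$- \log{\left(\frac{6103515625}{34359738368} \right)}$

Replace the exponent $\frac{1}{4}$ by a parameter $a$: let $I(a) = \int_{0}^{1} \frac{7 \left(t^{\frac{3}{5}} - t^{a}\right)}{\log{\left(t \right)}} \, dt$.

Since $\dfrac{\partial}{\partial a}\,t^{a} = t^{a} \ln t$, the $\ln t$ in the denominator cancels and
$$\frac{dI}{da} = \int_{0}^{1} -7 t^{a} \, dt = -7 \left[\frac{t^{a+1}}{a+1}\right]_0^1 = - \frac{7}{a + 1}.$$

Integrating with respect to $a$ gives $I(a) = - \log{\left(\frac{78125 \left(a + 1\right)^{7}}{2097152} \right)} + C$.

At $a = \frac{3}{5}$ the integrand is identically $0$, so $I(\frac{3}{5}) = 0$. The closed form gives $0$, hence $C = 0$.

Setting $a = \frac{1}{4}$:
$$I = - \log{\left(\frac{6103515625}{34359738368} \right)}.$$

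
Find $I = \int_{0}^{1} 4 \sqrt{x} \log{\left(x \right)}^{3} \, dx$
$- \frac{128}{27}$

Begin with the known integral
$$J(a) = \int_{0}^{1} 4 x^{a} \, dx = \frac{4}{a + 1}.$$

Differentiating under the integral sign brings down a factor of $\ln x$:
$$\frac{dJ}{da} = \int_{0}^{1} 4 x^{a} \log{\left(x \right)} \, dx = - \frac{4}{\left(a + 1\right)^{2}}.$$

Repeating $3$ times in total — each differentiation brings down another $\ln x$ — gives
$$\frac{d^{3}J}{da^{3}} = \int_{0}^{1} 4 x^{a} \log{\left(x \right)}^{3} \, dx = - \frac{24}{\left(a + 1\right)^{4}},$$
and the integrand here is exactly the target integrand, so $I = - \frac{24}{\left(a + 1\right)^{4}}$.

Setting $a = \frac{1}{2}$:
$$I = - \frac{128}{27}.$$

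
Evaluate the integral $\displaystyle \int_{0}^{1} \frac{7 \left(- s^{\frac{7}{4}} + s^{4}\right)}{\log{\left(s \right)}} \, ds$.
$\log{\left(\frac{1280000000}{19487171} \right)}$

Consider the one-parameter family: let $I(a) = \int_{0}^{1} \frac{7 \left(s^{4} - s^{a}\right)}{\log{\left(s \right)}} \, ds$.

Since $\dfrac{\partial}{\partial a}\,s^{a} = s^{a} \ln s$, the $\ln s$ in the denominator cancels and
$$\frac{dI}{da} = \int_{0}^{1} -7 s^{a} \, ds = -7 \left[\frac{s^{a+1}}{a+1}\right]_0^1 = - \frac{7}{a + 1}.$$

Integrating with respect to $a$ gives $I(a) = \log{\left(\frac{78125}{\left(a + 1\right)^{7}} \right)} + C$.

At $a = 4$ the integrand is identically $0$, so $I(4) = 0$. The closed form gives $0$, hence $C = 0$.

Setting $a = \frac{7}{4}$:
$$I = \log{\left(\frac{1280000000}{19487171} \right)}.$$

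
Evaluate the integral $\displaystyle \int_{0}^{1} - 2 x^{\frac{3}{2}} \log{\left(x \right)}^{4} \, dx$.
$- \frac{1536}{3125}$

Start from the elementary integral
$$J(a) = \int_{0}^{1} - 2 x^{a} \, dx = - \frac{2}{a + 1}.$$

Differentiating under the integral sign brings down a factor of $\ln x$:
$$\frac{dJ}{da} = \int_{0}^{1} - 2 x^{a} \log{\left(x \right)} \, dx = \frac{2}{\left(a + 1\right)^{2}}.$$

Repeating $4$ times in total — each differentiation brings down another $\ln x$ — gives
$$\frac{d^{4}J}{da^{4}} = \int_{0}^{1} - 2 x^{a} \log{\left(x \right)}^{4} \, dx = - \frac{48}{\left(a + 1\right)^{5}},$$
and the integrand here is exactly the target integrand, so $I = - \frac{48}{\left(a + 1\right)^{5}}$.

Setting $a = \frac{3}{2}$:
$$I = - \frac{1536}{3125}.$$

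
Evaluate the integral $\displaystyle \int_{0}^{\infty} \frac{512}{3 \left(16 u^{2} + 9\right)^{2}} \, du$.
$\frac{32 \pi}{81}$

Recall the elementary integral
$$J(a) = \int_{0}^{\infty} \frac{2}{3 \left(a^{2} + u^{2}\right)} \, du = \frac{\pi}{3 a}.$$

Differentiating under the integral sign with respect to $a$,
$$\frac{dJ}{da} = \int_{0}^{\infty} - \frac{4 a}{3 \left(a^{2} + u^{2}\right)^{2}} \, du = - \frac{\pi}{3 a^{2}},$$
so $\int_{0}^{\infty} \frac{2}{3 \left(a^{2} + u^{2}\right)^{2}} \, du = \frac{\pi}{6 a^{3}}$.

Setting $a = \frac{3}{4}$:
$$I = \frac{32 \pi}{81}.$$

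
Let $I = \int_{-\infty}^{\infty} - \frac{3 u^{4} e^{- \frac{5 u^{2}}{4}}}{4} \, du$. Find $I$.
$- \frac{18 \sqrt{5} \sqrt{\pi}}{125}$

Start from the elementary integral
$$J(a) = \int_{-\infty}^{\infty} - \frac{3 e^{- a u^{2}}}{4} \, du = - \frac{3 \sqrt{\pi}}{4 \sqrt{a}}.$$

Differentiating under the integral sign brings down a factor of $(-u^2)$:
$$\frac{dJ}{da} = \int_{-\infty}^{\infty} \frac{3 u^{2} e^{- a u^{2}}}{4} \, du = \frac{3 \sqrt{\pi}}{8 a^{\frac{3}{2}}}.$$

Repeating twice in total — each differentiation brings down another $(-u^2)$ — gives
$$\frac{d^{2}J}{da^{2}} = \int_{-\infty}^{\infty} - \frac{3 u^{4} e^{- a u^{2}}}{4} \, du = - \frac{9 \sqrt{\pi}}{16 a^{\frac{5}{2}}},$$
and the integrand here is exactly the target integrand, so $I = - \frac{9 \sqrt{\pi}}{16 a^{\frac{5}{2}}}$.

Setting $a = \frac{5}{4}$:
$$I = - \frac{18 \sqrt{5} \sqrt{\pi}}{125}.$$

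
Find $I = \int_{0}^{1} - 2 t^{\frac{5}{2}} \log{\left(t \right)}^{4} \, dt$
$- \frac{1536}{16807}$

Begin with the known integral
$$J(a) = \int_{0}^{1} - 2 t^{a} \, dt = - \frac{2}{a + 1}.$$

Differentiating under the integral sign brings down a factor of $\ln t$:
$$\frac{dJ}{da} = \int_{0}^{1} - 2 t^{a} \log{\left(t \right)} \, dt = \frac{2}{\left(a + 1\right)^{2}}.$$

Repeating $4$ times in total — each differentiation brings down another $\ln t$ — gives
$$\frac{d^{4}J}{da^{4}} = \int_{0}^{1} - 2 t^{a} \log{\left(t \right)}^{4} \, dt = - \frac{48}{\left(a + 1\right)^{5}},$$
and the integrand here is exactly the target integrand, so $I = - \frac{48}{\left(a + 1\right)^{5}}$.

Setting $a = \frac{5}{2}$:
$$I = - \frac{1536}{16807}.$$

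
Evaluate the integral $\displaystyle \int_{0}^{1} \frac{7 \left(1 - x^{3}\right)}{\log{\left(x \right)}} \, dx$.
$- \log{\left(16384 \right)}$

Consider the one-parameter family: let $I(a) = \int_{0}^{1} \frac{7 \left(1 - x^{a}\right)}{\log{\left(x \right)}} \, dx$.

Since $\dfrac{\partial}{\partial a}\,x^{a} = x^{a} \ln x$, the $\ln x$ in the denominator cancels and
$$\frac{dI}{da} = \int_{0}^{1} -7 x^{a} \, dx = -7 \left[\frac{x^{a+1}}{a+1}\right]_0^1 = - \frac{7}{a + 1}.$$

Integrating with respect to $a$ gives $I(a) = - 7 \log{\left(a + 1 \right)} + C$.

At $a = 0$ the integrand is identically $0$, so $I(0) = 0$. The closed form gives $0$, hence $C = 0$.

Setting $a = 3$:
$$I = - \log{\left(16384 \right)}.$$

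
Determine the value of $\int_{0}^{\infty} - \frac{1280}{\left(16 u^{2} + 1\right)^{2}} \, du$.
$- 80 \pi$

Start from the standard arctangent integral
$$J(a) = \int_{0}^{\infty} - \frac{5}{a^{2} + u^{2}} \, du = - \frac{5 \pi}{2 a}.$$

Differentiating under the integral sign with respect to $a$,
$$\frac{dJ}{da} = \int_{0}^{\infty} \frac{10 a}{\left(a^{2} + u^{2}\right)^{2}} \, du = \frac{5 \pi}{2 a^{2}},$$
so $\int_{0}^{\infty} - \frac{5}{\left(a^{2} + u^{2}\right)^{2}} \, du = - \frac{5 \pi}{4 a^{3}}$.

Setting $a = \frac{1}{4}$:
$$I = - 80 \pi.$$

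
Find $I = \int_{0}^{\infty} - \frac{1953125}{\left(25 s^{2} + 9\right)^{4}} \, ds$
$- \frac{1953125 \pi}{69984}$

Begin with the known result
$$J(a) = \int_{0}^{\infty} - \frac{5}{a^{2} + s^{2}} \, ds = - \frac{5 \pi}{2 a}.$$

Differentiating under the integral sign with respect to $a$,
$$\frac{dJ}{da} = \int_{0}^{\infty} \frac{10 a}{\left(a^{2} + s^{2}\right)^{2}} \, ds = \frac{5 \pi}{2 a^{2}},$$
so $\int_{0}^{\infty} - \frac{5}{\left(a^{2} + s^{2}\right)^{2}} \, ds = - \frac{5 \pi}{4 a^{3}}$.

Repeating — each differentiation of $1/(s^2+a^2)^j$ produces $-2ja/(s^2+a^2)^{j+1}$ — and dividing through by $-2ja$ at each step yields, after $3$ differentiations in total,
$$\int_{0}^{\infty} - \frac{5}{\left(a^{2} + s^{2}\right)^{4}} \, ds = - \frac{25 \pi}{32 a^{7}}.$$

Setting $a = \frac{3}{5}$:
$$I = - \frac{1953125 \pi}{69984}.$$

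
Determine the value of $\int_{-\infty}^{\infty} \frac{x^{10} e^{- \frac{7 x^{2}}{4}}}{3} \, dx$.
$\frac{2880 \sqrt{7} \sqrt{\pi}}{16807}$

Start from the elementary integral
$$J(a) = \int_{-\infty}^{\infty} \frac{e^{- a x^{2}}}{3} \, dx = \frac{\sqrt{\pi}}{3 \sqrt{a}}.$$

Differentiating under the integral sign brings down a factor of $(-x^2)$:
$$\frac{dJ}{da} = \int_{-\infty}^{\infty} - \frac{x^{2} e^{- a x^{2}}}{3} \, dx = - \frac{\sqrt{\pi}}{6 a^{\frac{3}{2}}}.$$

Repeating $5$ times in total — each differentiation brings down another $(-x^2)$ — gives
$$\frac{d^{5}J}{da^{5}} = \int_{-\infty}^{\infty} - \frac{x^{10} e^{- a x^{2}}}{3} \, dx = - \frac{315 \sqrt{\pi}}{32 a^{\frac{11}{2}}},$$
and the integrand here is $(-1)^{5}$ times the target integrand, so $I = (-1)^{5}\,\frac{d^{5}J}{da^{5}} = \frac{315 \sqrt{\pi}}{32 a^{\frac{11}{2}}}$.

Setting $a = \frac{7}{4}$:
$$I = \frac{2880 \sqrt{7} \sqrt{\pi}}{16807}.$$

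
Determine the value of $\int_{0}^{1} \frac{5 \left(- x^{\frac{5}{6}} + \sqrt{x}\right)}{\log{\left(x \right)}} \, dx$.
$- \log{\left(\frac{161051}{59049} \right)}$

Replace the exponent $\frac{5}{6}$ by a parameter $a$: let $I(a) = \int_{0}^{1} \frac{5 \left(\sqrt{x} - x^{a}\right)}{\log{\left(x \right)}} \, dx$.

Since $\dfrac{\partial}{\partial a}\,x^{a} = x^{a} \ln x$, the $\ln x$ in the denominator cancels and
$$\frac{dI}{da} = \int_{0}^{1} -5 x^{a} \, dx = -5 \left[\frac{x^{a+1}}{a+1}\right]_0^1 = - \frac{5}{a + 1}.$$

Integrating with respect to $a$ gives $I(a) = - \log{\left(\frac{32 \left(a + 1\right)^{5}}{243} \right)} + C$.

At $a = \frac{1}{2}$ the integrand is identically $0$, so $I(\frac{1}{2}) = 0$. The closed form gives $0$, hence $C = 0$.

Setting $a = \frac{5}{6}$:
$$I = - \log{\left(\frac{161051}{59049} \right)}.$$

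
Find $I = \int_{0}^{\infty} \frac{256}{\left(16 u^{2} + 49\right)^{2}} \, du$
$\frac{16 \pi}{343}$

Start from the standard arctangent integral
$$J(a) = \int_{0}^{\infty} \frac{1}{a^{2} + u^{2}} \, du = \frac{\pi}{2 a}.$$

Differentiating under the integral sign with respect to $a$,
$$\frac{dJ}{da} = \int_{0}^{\infty} - \frac{2 a}{\left(a^{2} + u^{2}\right)^{2}} \, du = - \frac{\pi}{2 a^{2}},$$
so $\int_{0}^{\infty} \frac{1}{\left(a^{2} + u^{2}\right)^{2}} \, du = \frac{\pi}{4 a^{3}}$.

Setting $a = \frac{7}{4}$:
$$I = \frac{16 \pi}{343}.$$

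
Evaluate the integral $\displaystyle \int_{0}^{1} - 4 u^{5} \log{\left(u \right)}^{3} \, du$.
$\frac{1}{54}$

Start from the elementary integral
$$J(a) = \int_{0}^{1} - 4 u^{a} \, du = - \frac{4}{a + 1}.$$

Differentiating under the integral sign brings down a factor of $\ln u$:
$$\frac{dJ}{da} = \int_{0}^{1} - 4 u^{a} \log{\left(u \right)} \, du = \frac{4}{\left(a + 1\right)^{2}}.$$

Repeating $3$ times in total — each differentiation brings down another $\ln u$ — gives
$$\frac{d^{3}J}{da^{3}} = \int_{0}^{1} - 4 u^{a} \log{\left(u \right)}^{3} \, du = \frac{24}{\left(a + 1\right)^{4}},$$
and the integrand here is exactly the target integrand, so $I = \frac{24}{\left(a + 1\right)^{4}}$.

Setting $a = 5$:
$$I = \frac{1}{54}.$$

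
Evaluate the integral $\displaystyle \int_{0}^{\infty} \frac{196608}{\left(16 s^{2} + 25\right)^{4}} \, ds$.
$\frac{1536 \pi}{15625}$

Begin with the known result
$$J(a) = \int_{0}^{\infty} \frac{3}{a^{2} + s^{2}} \, ds = \frac{3 \pi}{2 a}.$$

Differentiating under the integral sign with respect to $a$,
$$\frac{dJ}{da} = \int_{0}^{\infty} - \frac{6 a}{\left(a^{2} + s^{2}\right)^{2}} \, ds = - \frac{3 \pi}{2 a^{2}},$$
so $\int_{0}^{\infty} \frac{3}{\left(a^{2} + s^{2}\right)^{2}} \, ds = \frac{3 \pi}{4 a^{3}}$.

Repeating — each differentiation of $1/(s^2+a^2)^j$ produces $-2ja/(s^2+a^2)^{j+1}$ — and dividing through by $-2ja$ at each step yields, after $3$ differentiations in total,
$$\int_{0}^{\infty} \frac{3}{\left(a^{2} + s^{2}\right)^{4}} \, ds = \frac{15 \pi}{32 a^{7}}.$$

Setting $a = \frac{5}{4}$:
$$I = \frac{1536 \pi}{15625}.$$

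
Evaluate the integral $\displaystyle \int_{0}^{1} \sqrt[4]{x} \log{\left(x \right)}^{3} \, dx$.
$- \frac{1536}{625}$

Start from the elementary integral
$$J(a) = \int_{0}^{1} x^{a} \, dx = \frac{1}{a + 1}.$$

Differentiating under the integral sign brings down a factor of $\ln x$:
$$\frac{dJ}{da} = \int_{0}^{1} x^{a} \log{\left(x \right)} \, dx = - \frac{1}{\left(a + 1\right)^{2}}.$$

Repeating $3$ times in total — each differentiation brings down another $\ln x$ — gives
$$\frac{d^{3}J}{da^{3}} = \int_{0}^{1} x^{a} \log{\left(x \right)}^{3} \, dx = - \frac{6}{\left(a + 1\right)^{4}},$$
and the integrand here is exactly the target integrand, so $I = - \frac{6}{\left(a + 1\right)^{4}}$.

Setting $a = \frac{1}{4}$:
$$I = - \frac{1536}{625}.$$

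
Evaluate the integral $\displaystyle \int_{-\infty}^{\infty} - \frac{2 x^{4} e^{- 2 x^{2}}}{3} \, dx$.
$- \frac{\sqrt{2} \sqrt{\pi}}{16}$

Begin with the known integral
$$J(a) = \int_{-\infty}^{\infty} - \frac{2 e^{- a x^{2}}}{3} \, dx = - \frac{2 \sqrt{\pi}}{3 \sqrt{a}}.$$

Differentiating under the integral sign brings down a factor of $(-x^2)$:
$$\frac{dJ}{da} = \int_{-\infty}^{\infty} \frac{2 x^{2} e^{- a x^{2}}}{3} \, dx = \frac{\sqrt{\pi}}{3 a^{\frac{3}{2}}}.$$

Repeating twice in total — each differentiation brings down another $(-x^2)$ — gives
$$\frac{d^{2}J}{da^{2}} = \int_{-\infty}^{\infty} - \frac{2 x^{4} e^{- a x^{2}}}{3} \, dx = - \frac{\sqrt{\pi}}{2 a^{\frac{5}{2}}},$$
and the integrand here is exactly the target integrand, so $I = - \frac{\sqrt{\pi}}{2 a^{\frac{5}{2}}}$.

Setting $a = 2$:
$$I = - \frac{\sqrt{2} \sqrt{\pi}}{16}.$$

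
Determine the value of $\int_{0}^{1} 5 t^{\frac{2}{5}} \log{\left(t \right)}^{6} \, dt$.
$\frac{281250000}{823543}$

Consider the simpler parametrised integral
$$J(a) = \int_{0}^{1} 5 t^{a} \, dt = \frac{5}{a + 1}.$$

Differentiating under the integral sign brings down a factor of $\ln t$:
$$\frac{dJ}{da} = \int_{0}^{1} 5 t^{a} \log{\left(t \right)} \, dt = - \frac{5}{\left(a + 1\right)^{2}}.$$

Repeating $6$ times in total — each differentiation brings down another $\ln t$ — gives
$$\frac{d^{6}J}{da^{6}} = \int_{0}^{1} 5 t^{a} \log{\left(t \right)}^{6} \, dt = \frac{3600}{\left(a + 1\right)^{7}},$$
and the integrand here is exactly the target integrand, so $I = \frac{3600}{\left(a + 1\right)^{7}}$.

Setting $a = \frac{2}{5}$:
$$I = \frac{281250000}{823543}.$$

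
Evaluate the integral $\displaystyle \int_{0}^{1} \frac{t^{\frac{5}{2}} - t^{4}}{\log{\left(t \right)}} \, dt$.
$- \log{\left(10 \right)} + \log{\left(7 \right)}$

Consider the one-parameter family: let $I(a) = \int_{0}^{1} \frac{t^{\frac{5}{2}} - t^{a}}{\log{\left(t \right)}} \, dt$.

Since $\dfrac{\partial}{\partial a}\,t^{a} = t^{a} \ln t$, the $\ln t$ in the denominator cancels and
$$\frac{dI}{da} = \int_{0}^{1} -1 t^{a} \, dt = -1 \left[\frac{t^{a+1}}{a+1}\right]_0^1 = - \frac{1}{a + 1}.$$

Integrating with respect to $a$ gives $I(a) = - \log{\left(\frac{2 a}{7} + \frac{2}{7} \right)} + C$.

At $a = \frac{5}{2}$ the integrand is identically $0$, so $I(\frac{5}{2}) = 0$. The closed form gives $0$, hence $C = 0$.

Setting $a = 4$:
$$I = - \log{\left(10 \right)} + \log{\left(7 \right)}.$$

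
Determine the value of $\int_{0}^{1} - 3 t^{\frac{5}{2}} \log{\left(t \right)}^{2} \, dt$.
$- \frac{48}{343}$

Begin with the known integral
$$J(a) = \int_{0}^{1} - 3 t^{a} \, dt = - \frac{3}{a + 1}.$$

Differentiating under the integral sign brings down a factor of $\ln t$:
$$\frac{dJ}{da} = \int_{0}^{1} - 3 t^{a} \log{\left(t \right)} \, dt = \frac{3}{\left(a + 1\right)^{2}}.$$

Repeating twice in total — each differentiation brings down another $\ln t$ — gives
$$\frac{d^{2}J}{da^{2}} = \int_{0}^{1} - 3 t^{a} \log{\left(t \right)}^{2} \, dt = - \frac{6}{\left(a + 1\right)^{3}},$$
and the integrand here is exactly the target integrand, so $I = - \frac{6}{\left(a + 1\right)^{3}}$.

Setting $a = \frac{5}{2}$:
$$I = - \frac{48}{343}.$$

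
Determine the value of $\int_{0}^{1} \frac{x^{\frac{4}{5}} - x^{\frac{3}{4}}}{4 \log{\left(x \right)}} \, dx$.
$- \frac{\log{\left(35 \right)}}{4} + \frac{\log{\left(6 \right)}}{2}$

Consider the one-parameter family: let $I(a) = \int_{0}^{1} \frac{x^{\frac{4}{5}} - x^{a}}{4 \log{\left(x \right)}} \, dx$.

Since $\dfrac{\partial}{\partial a}\,x^{a} = x^{a} \ln x$, the $\ln x$ in the denominator cancels and
$$\frac{dI}{da} = \int_{0}^{1} - \frac{1}{4} x^{a} \, dx = - \frac{1}{4} \left[\frac{x^{a+1}}{a+1}\right]_0^1 = - \frac{1}{4 a + 4}.$$

Integrating with respect to $a$ gives $I(a) = - \frac{\log{\left(a + 1 \right)}}{4} - \frac{\log{\left(5 \right)}}{4} + \frac{\log{\left(3 \right)}}{2} + C$.

At $a = \frac{4}{5}$ the integrand is identically $0$, so $I(\frac{4}{5}) = 0$. The closed form gives $0$, hence $C = 0$.

Setting $a = \frac{3}{4}$:
$$I = - \frac{\log{\left(35 \right)}}{4} + \frac{\log{\left(6 \right)}}{2}.$$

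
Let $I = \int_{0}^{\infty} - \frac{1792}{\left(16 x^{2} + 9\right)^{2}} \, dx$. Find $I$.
$- \frac{112 \pi}{27}$

Start from the standard arctangent integral
$$J(a) = \int_{0}^{\infty} - \frac{7}{a^{2} + x^{2}} \, dx = - \frac{7 \pi}{2 a}.$$

Differentiating under the integral sign with respect to $a$,
$$\frac{dJ}{da} = \int_{0}^{\infty} \frac{14 a}{\left(a^{2} + x^{2}\right)^{2}} \, dx = \frac{7 \pi}{2 a^{2}},$$
so $\int_{0}^{\infty} - \frac{7}{\left(a^{2} + x^{2}\right)^{2}} \, dx = - \frac{7 \pi}{4 a^{3}}$.

Setting $a = \frac{3}{4}$:
$$I = - \frac{112 \pi}{27}.$$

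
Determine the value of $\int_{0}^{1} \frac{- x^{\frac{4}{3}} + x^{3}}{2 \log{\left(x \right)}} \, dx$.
$\log{\left(\frac{2 \sqrt{21}}{7} \right)}$

Introduce a parameter $a$ in the exponent: let $I(a) = \int_{0}^{1} \frac{- x^{\frac{4}{3}} + x^{a}}{2 \log{\left(x \right)}} \, dx$.

Since $\dfrac{\partial}{\partial a}\,x^{a} = x^{a} \ln x$, the $\ln x$ in the denominator cancels and
$$\frac{dI}{da} = \int_{0}^{1} \frac{1}{2} x^{a} \, dx = \frac{1}{2} \left[\frac{x^{a+1}}{a+1}\right]_0^1 = \frac{1}{2 \left(a + 1\right)}.$$

Integrating with respect to $a$ gives $I(a) = \log{\left(\frac{\sqrt{21} \sqrt{a + 1}}{7} \right)} + C$.

At $a = \frac{4}{3}$ the integrand is identically $0$, so $I(\frac{4}{3}) = 0$. The closed form gives $0$, hence $C = 0$.

Setting $a = 3$:
$$I = \log{\left(\frac{2 \sqrt{21}}{7} \right)}.$$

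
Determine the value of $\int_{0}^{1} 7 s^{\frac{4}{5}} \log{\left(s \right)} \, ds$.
$- \frac{175}{81}$

Begin with the known integral
$$J(a) = \int_{0}^{1} 7 s^{a} \, ds = \frac{7}{a + 1}.$$

Differentiating under the integral sign brings down a factor of $\ln s$:
$$\frac{dJ}{da} = \int_{0}^{1} 7 s^{a} \log{\left(s \right)} \, ds = - \frac{7}{\left(a + 1\right)^{2}}.$$

The integral on the left is $I$, so $I = - \frac{7}{\left(a + 1\right)^{2}}$.

Setting $a = \frac{4}{5}$:
$$I = - \frac{175}{81}.$$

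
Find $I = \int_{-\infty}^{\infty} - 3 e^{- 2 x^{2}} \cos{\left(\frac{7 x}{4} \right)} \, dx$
$- \frac{3 \sqrt{2} \sqrt{\pi}}{2 e^{\frac{49}{128}}}$

Treat the cosine frequency as a parameter and define $I(b) = \int_{-\infty}^{\infty} - 3 e^{- 2 x^{2}} \cos{\left(b x \right)} \, dx$.

Differentiating under the integral sign,
$$I'(b) = \int_{-\infty}^{\infty} 3 x e^{- 2 x^{2}} \sin{\left(b x \right)} \, dx.$$

Integrate $\int_{-\infty}^{\infty} x \sin(b x)\, e^{- 2 x^{2}}\, dx$ by parts with $u = \sin(b x)$ and $dv = x\, e^{- 2 x^{2}}\, dx$, giving $v = - \frac{e^{- 2 x^{2}}}{4}$. The boundary term vanishes and
$$\int_{-\infty}^{\infty} x \sin(b x)\, e^{- 2 x^{2}}\, dx = \frac{b}{4} \int_{-\infty}^{\infty} \cos(b x)\, e^{- 2 x^{2}}\, dx,$$
so $I'(b) = - \frac{b}{4}\, I(b)$.

This is a separable first-order ODE; solving with the initial condition $I(0) = \int_{-\infty}^{\infty} - 3 e^{- 2 x^{2}}\,dx = - \frac{3 \sqrt{2} \sqrt{\pi}}{2}$ gives
$$I(b) = - \frac{3 \sqrt{2} \sqrt{\pi} e^{- \frac{b^{2}}{8}}}{2}.$$

Setting $b = \frac{7}{4}$:
$$I = - \frac{3 \sqrt{2} \sqrt{\pi}}{2 e^{\frac{49}{128}}}.$$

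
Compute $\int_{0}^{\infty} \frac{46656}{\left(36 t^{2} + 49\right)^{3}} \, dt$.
$\frac{1458 \pi}{16807}$

Begin with the known result
$$J(a) = \int_{0}^{\infty} \frac{1}{a^{2} + t^{2}} \, dt = \frac{\pi}{2 a}.$$

Differentiating under the integral sign with respect to $a$,
$$\frac{dJ}{da} = \int_{0}^{\infty} - \frac{2 a}{\left(a^{2} + t^{2}\right)^{2}} \, dt = - \frac{\pi}{2 a^{2}},$$
so $\int_{0}^{\infty} \frac{1}{\left(a^{2} + t^{2}\right)^{2}} \, dt = \frac{\pi}{4 a^{3}}$.

Repeating — each differentiation of $1/(t^2+a^2)^j$ produces $-2ja/(t^2+a^2)^{j+1}$ — and dividing through by $-2ja$ at each step yields, after $2$ differentiations in total,
$$\int_{0}^{\infty} \frac{1}{\left(a^{2} + t^{2}\right)^{3}} \, dt = \frac{3 \pi}{16 a^{5}}.$$

Setting $a = \frac{7}{6}$:
$$I = \frac{1458 \pi}{16807}.$$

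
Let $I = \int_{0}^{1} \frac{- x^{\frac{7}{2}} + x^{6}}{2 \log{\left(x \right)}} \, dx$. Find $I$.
$\log{\left(\frac{\sqrt{14}}{3} \right)}$

Consider the one-parameter family: let $I(a) = \int_{0}^{1} \frac{- x^{\frac{7}{2}} + x^{a}}{2 \log{\left(x \right)}} \, dx$.

Since $\dfrac{\partial}{\partial a}\,x^{a} = x^{a} \ln x$, the $\ln x$ in the denominator cancels and
$$\frac{dI}{da} = \int_{0}^{1} \frac{1}{2} x^{a} \, dx = \frac{1}{2} \left[\frac{x^{a+1}}{a+1}\right]_0^1 = \frac{1}{2 \left(a + 1\right)}.$$

Integrating with respect to $a$ gives $I(a) = \frac{\log{\left(a + 1 \right)}}{2} - \log{\left(3 \right)} + \frac{\log{\left(2 \right)}}{2} + C$.

At $a = \frac{7}{2}$ the integrand is identically $0$, so $I(\frac{7}{2}) = 0$. The closed form gives $0$, hence $C = 0$.

Setting $a = 6$:
$$I = \log{\left(\frac{\sqrt{14}}{3} \right)}.$$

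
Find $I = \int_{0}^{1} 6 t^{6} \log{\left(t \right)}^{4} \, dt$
$\frac{144}{16807}$

Start from the elementary integral
$$J(a) = \int_{0}^{1} 6 t^{a} \, dt = \frac{6}{a + 1}.$$

Differentiating under the integral sign brings down a factor of $\ln t$:
$$\frac{dJ}{da} = \int_{0}^{1} 6 t^{a} \log{\left(t \right)} \, dt = - \frac{6}{\left(a + 1\right)^{2}}.$$

Repeating $4$ times in total — each differentiation brings down another $\ln t$ — gives
$$\frac{d^{4}J}{da^{4}} = \int_{0}^{1} 6 t^{a} \log{\left(t \right)}^{4} \, dt = \frac{144}{\left(a + 1\right)^{5}},$$
and the integrand here is exactly the target integrand, so $I = \frac{144}{\left(a + 1\right)^{5}}$.

Setting $a = 6$:
$$I = \frac{144}{16807}.$$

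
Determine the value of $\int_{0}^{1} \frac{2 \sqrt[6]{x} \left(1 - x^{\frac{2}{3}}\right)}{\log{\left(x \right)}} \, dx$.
$\log{\left(\frac{49}{121} \right)}$

Replace the exponent $\frac{1}{6}$ by a parameter $a$: let $I(a) = \int_{0}^{1} \frac{2 \left(- x^{\frac{5}{6}} + x^{a}\right)}{\log{\left(x \right)}} \, dx$.

Since $\dfrac{\partial}{\partial a}\,x^{a} = x^{a} \ln x$, the $\ln x$ in the denominator cancels and
$$\frac{dI}{da} = \int_{0}^{1} 2 x^{a} \, dx = 2 \left[\frac{x^{a+1}}{a+1}\right]_0^1 = \frac{2}{a + 1}.$$

Integrating with respect to $a$ gives $I(a) = \log{\left(\frac{36 \left(a + 1\right)^{2}}{121} \right)} + C$.

At $a = \frac{5}{6}$ the integrand is identically $0$, so $I(\frac{5}{6}) = 0$. The closed form gives $0$, hence $C = 0$.

Setting $a = \frac{1}{6}$:
$$I = \log{\left(\frac{49}{121} \right)}.$$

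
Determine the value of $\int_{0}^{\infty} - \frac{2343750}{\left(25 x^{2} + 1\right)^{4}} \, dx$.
$- \frac{1171875 \pi}{16}$

Begin with the known result
$$J(a) = \int_{0}^{\infty} - \frac{6}{a^{2} + x^{2}} \, dx = - \frac{3 \pi}{a}.$$

Differentiating under the integral sign with respect to $a$,
$$\frac{dJ}{da} = \int_{0}^{\infty} \frac{12 a}{\left(a^{2} + x^{2}\right)^{2}} \, dx = \frac{3 \pi}{a^{2}},$$
so $\int_{0}^{\infty} - \frac{6}{\left(a^{2} + x^{2}\right)^{2}} \, dx = - \frac{3 \pi}{2 a^{3}}$.

Repeating — each differentiation of $1/(x^2+a^2)^j$ produces $-2ja/(x^2+a^2)^{j+1}$ — and dividing through by $-2ja$ at each step yields, after $3$ differentiations in total,
$$\int_{0}^{\infty} - \frac{6}{\left(a^{2} + x^{2}\right)^{4}} \, dx = - \frac{15 \pi}{16 a^{7}}.$$

Setting $a = \frac{1}{5}$:
$$I = - \frac{1171875 \pi}{16}.$$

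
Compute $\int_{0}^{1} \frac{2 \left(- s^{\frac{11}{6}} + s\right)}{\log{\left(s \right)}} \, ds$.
$\log{\left(\frac{144}{289} \right)}$

Consider the one-parameter family: let $I(a) = \int_{0}^{1} \frac{2 \left(- s^{\frac{11}{6}} + s^{a}\right)}{\log{\left(s \right)}} \, ds$.

Since $\dfrac{\partial}{\partial a}\,s^{a} = s^{a} \ln s$, the $\ln s$ in the denominator cancels and
$$\frac{dI}{da} = \int_{0}^{1} 2 s^{a} \, ds = 2 \left[\frac{s^{a+1}}{a+1}\right]_0^1 = \frac{2}{a + 1}.$$

Integrating with respect to $a$ gives $I(a) = \log{\left(\frac{36 \left(a + 1\right)^{2}}{289} \right)} + C$.

At $a = \frac{11}{6}$ the integrand is identically $0$, so $I(\frac{11}{6}) = 0$. The closed form gives $0$, hence $C = 0$.

Setting $a = 1$:
$$I = \log{\left(\frac{144}{289} \right)}.$$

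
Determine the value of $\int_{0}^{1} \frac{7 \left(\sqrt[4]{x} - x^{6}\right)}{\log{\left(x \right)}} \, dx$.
$\log{\left(\frac{78125}{13492928512} \right)}$

Consider the one-parameter family: let $I(a) = \int_{0}^{1} \frac{7 \left(- x^{6} + x^{a}\right)}{\log{\left(x \right)}} \, dx$.

Since $\dfrac{\partial}{\partial a}\,x^{a} = x^{a} \ln x$, the $\ln x$ in the denominator cancels and
$$\frac{dI}{da} = \int_{0}^{1} 7 x^{a} \, dx = 7 \left[\frac{x^{a+1}}{a+1}\right]_0^1 = \frac{7}{a + 1}.$$

Integrating with respect to $a$ gives $I(a) = \log{\left(\frac{\left(a + 1\right)^{7}}{823543} \right)} + C$.

At $a = 6$ the integrand is identically $0$, so $I(6) = 0$. The closed form gives $0$, hence $C = 0$.

Setting $a = \frac{1}{4}$:
$$I = \log{\left(\frac{78125}{13492928512} \right)}.$$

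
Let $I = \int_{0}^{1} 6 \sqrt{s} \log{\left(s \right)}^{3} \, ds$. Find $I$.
$- \frac{64}{9}$

Begin with the known integral
$$J(a) = \int_{0}^{1} 6 s^{a} \, ds = \frac{6}{a + 1}.$$

Differentiating under the integral sign brings down a factor of $\ln s$:
$$\frac{dJ}{da} = \int_{0}^{1} 6 s^{a} \log{\left(s \right)} \, ds = - \frac{6}{\left(a + 1\right)^{2}}.$$

Repeating $3$ times in total — each differentiation brings down another $\ln s$ — gives
$$\frac{d^{3}J}{da^{3}} = \int_{0}^{1} 6 s^{a} \log{\left(s \right)}^{3} \, ds = - \frac{36}{\left(a + 1\right)^{4}},$$
and the integrand here is exactly the target integrand, so $I = - \frac{36}{\left(a + 1\right)^{4}}$.

Setting $a = \frac{1}{2}$:
$$I = - \frac{64}{9}.$$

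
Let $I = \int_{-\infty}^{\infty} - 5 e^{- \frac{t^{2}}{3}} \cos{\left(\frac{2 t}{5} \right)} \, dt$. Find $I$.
$- \frac{5 \sqrt{3} \sqrt{\pi}}{e^{\frac{3}{25}}}$

Let $b$ denote the cosine frequency and define $I(b) = \int_{-\infty}^{\infty} - 5 e^{- \frac{t^{2}}{3}} \cos{\left(b t \right)} \, dt$.

Differentiating under the integral sign,
$$I'(b) = \int_{-\infty}^{\infty} 5 t e^{- \frac{t^{2}}{3}} \sin{\left(b t \right)} \, dt.$$

Integrate $\int_{-\infty}^{\infty} t \sin(b t)\, e^{- \frac{t^{2}}{3}}\, dt$ by parts with $u = \sin(b t)$ and $dv = t\, e^{- \frac{t^{2}}{3}}\, dt$, giving $v = - \frac{3 e^{- \frac{t^{2}}{3}}}{2}$. The boundary term vanishes and
$$\int_{-\infty}^{\infty} t \sin(b t)\, e^{- \frac{t^{2}}{3}}\, dt = \frac{3 b}{2} \int_{-\infty}^{\infty} \cos(b t)\, e^{- \frac{t^{2}}{3}}\, dt,$$
so $I'(b) = - \frac{3 b}{2}\, I(b)$.

This is a separable first-order ODE; solving with the initial condition $I(0) = \int_{-\infty}^{\infty} - 5 e^{- \frac{t^{2}}{3}}\,dt = - 5 \sqrt{3} \sqrt{\pi}$ gives
$$I(b) = - 5 \sqrt{3} \sqrt{\pi} e^{- \frac{3 b^{2}}{4}}.$$

Setting $b = \frac{2}{5}$:
$$I = - \frac{5 \sqrt{3} \sqrt{\pi}}{e^{\frac{3}{25}}}.$$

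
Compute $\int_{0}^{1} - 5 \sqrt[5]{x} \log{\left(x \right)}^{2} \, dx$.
$- \frac{625}{108}$

Start from the elementary integral
$$J(a) = \int_{0}^{1} - 5 x^{a} \, dx = - \frac{5}{a + 1}.$$

Differentiating under the integral sign brings down a factor of $\ln x$:
$$\frac{dJ}{da} = \int_{0}^{1} - 5 x^{a} \log{\left(x \right)} \, dx = \frac{5}{\left(a + 1\right)^{2}}.$$

Repeating twice in total — each differentiation brings down another $\ln x$ — gives
$$\frac{d^{2}J}{da^{2}} = \int_{0}^{1} - 5 x^{a} \log{\left(x \right)}^{2} \, dx = - \frac{10}{\left(a + 1\right)^{3}},$$
and the integrand here is exactly the target integrand, so $I = - \frac{10}{\left(a + 1\right)^{3}}$.

Setting $a = \frac{1}{5}$:
$$I = - \frac{625}{108}.$$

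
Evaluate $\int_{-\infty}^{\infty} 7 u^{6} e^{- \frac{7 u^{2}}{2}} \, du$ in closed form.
$\frac{15 \sqrt{14} \sqrt{\pi}}{343}$

Begin with the known integral
$$J(a) = \int_{-\infty}^{\infty} 7 e^{- a u^{2}} \, du = \frac{7 \sqrt{\pi}}{\sqrt{a}}.$$

Differentiating under the integral sign brings down a factor of $(-u^2)$:
$$\frac{dJ}{da} = \int_{-\infty}^{\infty} - 7 u^{2} e^{- a u^{2}} \, du = - \frac{7 \sqrt{\pi}}{2 a^{\frac{3}{2}}}.$$

Repeating $3$ times in total — each differentiation brings down another $(-u^2)$ — gives
$$\frac{d^{3}J}{da^{3}} = \int_{-\infty}^{\infty} - 7 u^{6} e^{- a u^{2}} \, du = - \frac{105 \sqrt{\pi}}{8 a^{\frac{7}{2}}},$$
and the integrand here is $(-1)^{3}$ times the target integrand, so $I = (-1)^{3}\,\frac{d^{3}J}{da^{3}} = \frac{105 \sqrt{\pi}}{8 a^{\frac{7}{2}}}$.

Setting $a = \frac{7}{2}$:
$$I = \frac{15 \sqrt{14} \sqrt{\pi}}{343}.$$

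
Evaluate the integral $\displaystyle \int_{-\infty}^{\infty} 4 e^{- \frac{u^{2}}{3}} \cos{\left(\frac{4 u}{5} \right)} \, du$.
$\frac{4 \sqrt{3} \sqrt{\pi}}{e^{\frac{12}{25}}}$

Let $b$ denote the cosine frequency and define $I(b) = \int_{-\infty}^{\infty} 4 e^{- \frac{u^{2}}{3}} \cos{\left(b u \right)} \, du$.

Differentiating under the integral sign,
$$I'(b) = \int_{-\infty}^{\infty} - 4 u e^{- \frac{u^{2}}{3}} \sin{\left(b u \right)} \, du.$$

Integrate $\int_{-\infty}^{\infty} u \sin(b u)\, e^{- \frac{u^{2}}{3}}\, du$ by parts with $w = \sin(b u)$ and $dv = u\, e^{- \frac{u^{2}}{3}}\, du$, giving $v = - \frac{3 e^{- \frac{u^{2}}{3}}}{2}$. The boundary term vanishes and
$$\int_{-\infty}^{\infty} u \sin(b u)\, e^{- \frac{u^{2}}{3}}\, du = \frac{3 b}{2} \int_{-\infty}^{\infty} \cos(b u)\, e^{- \frac{u^{2}}{3}}\, du,$$
so $I'(b) = - \frac{3 b}{2}\, I(b)$.

This is a separable first-order ODE; solving with the initial condition $I(0) = \int_{-\infty}^{\infty} 4 e^{- \frac{u^{2}}{3}}\,du = 4 \sqrt{3} \sqrt{\pi}$ gives
$$I(b) = 4 \sqrt{3} \sqrt{\pi} e^{- \frac{3 b^{2}}{4}}.$$

Setting $b = \frac{4}{5}$:
$$I = \frac{4 \sqrt{3} \sqrt{\pi}}{e^{\frac{12}{25}}}.$$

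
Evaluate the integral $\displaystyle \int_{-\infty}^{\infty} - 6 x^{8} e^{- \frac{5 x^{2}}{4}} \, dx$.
$- \frac{4032 \sqrt{5} \sqrt{\pi}}{625}$

Consider the simpler parametrised integral
$$J(a) = \int_{-\infty}^{\infty} - 6 e^{- a x^{2}} \, dx = - \frac{6 \sqrt{\pi}}{\sqrt{a}}.$$

Differentiating under the integral sign brings down a factor of $(-x^2)$:
$$\frac{dJ}{da} = \int_{-\infty}^{\infty} 6 x^{2} e^{- a x^{2}} \, dx = \frac{3 \sqrt{\pi}}{a^{\frac{3}{2}}}.$$

Repeating $4$ times in total — each differentiation brings down another $(-x^2)$ — gives
$$\frac{d^{4}J}{da^{4}} = \int_{-\infty}^{\infty} - 6 x^{8} e^{- a x^{2}} \, dx = - \frac{315 \sqrt{\pi}}{8 a^{\frac{9}{2}}},$$
and the integrand here is exactly the target integrand, so $I = - \frac{315 \sqrt{\pi}}{8 a^{\frac{9}{2}}}$.

Setting $a = \frac{5}{4}$:
$$I = - \frac{4032 \sqrt{5} \sqrt{\pi}}{625}.$$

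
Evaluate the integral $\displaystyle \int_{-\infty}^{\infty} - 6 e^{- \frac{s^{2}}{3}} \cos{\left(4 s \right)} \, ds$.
$- \frac{6 \sqrt{3} \sqrt{\pi}}{e^{12}}$

Let $b$ denote the cosine frequency and define $I(b) = \int_{-\infty}^{\infty} - 6 e^{- \frac{s^{2}}{3}} \cos{\left(b s \right)} \, ds$.

Differentiating under the integral sign,
$$I'(b) = \int_{-\infty}^{\infty} 6 s e^{- \frac{s^{2}}{3}} \sin{\left(b s \right)} \, ds.$$

Integrate $\int_{-\infty}^{\infty} s \sin(b s)\, e^{- \frac{s^{2}}{3}}\, ds$ by parts with $u = \sin(b s)$ and $dv = s\, e^{- \frac{s^{2}}{3}}\, ds$, giving $v = - \frac{3 e^{- \frac{s^{2}}{3}}}{2}$. The boundary term vanishes and
$$\int_{-\infty}^{\infty} s \sin(b s)\, e^{- \frac{s^{2}}{3}}\, ds = \frac{3 b}{2} \int_{-\infty}^{\infty} \cos(b s)\, e^{- \frac{s^{2}}{3}}\, ds,$$
so $I'(b) = - \frac{3 b}{2}\, I(b)$.

This is a separable first-order ODE; solving with the initial condition $I(0) = \int_{-\infty}^{\infty} - 6 e^{- \frac{s^{2}}{3}}\,ds = - 6 \sqrt{3} \sqrt{\pi}$ gives
$$I(b) = - 6 \sqrt{3} \sqrt{\pi} e^{- \frac{3 b^{2}}{4}}.$$

Setting $b = 4$:
$$I = - \frac{6 \sqrt{3} \sqrt{\pi}}{e^{12}}.$$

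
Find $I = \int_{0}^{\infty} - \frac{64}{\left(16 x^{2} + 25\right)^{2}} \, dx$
$- \frac{4 \pi}{125}$

Begin with the known result
$$J(a) = \int_{0}^{\infty} - \frac{1}{4 \left(a^{2} + x^{2}\right)} \, dx = - \frac{\pi}{8 a}.$$

Differentiating under the integral sign with respect to $a$,
$$\frac{dJ}{da} = \int_{0}^{\infty} \frac{a}{2 \left(a^{2} + x^{2}\right)^{2}} \, dx = \frac{\pi}{8 a^{2}},$$
so $\int_{0}^{\infty} - \frac{1}{4 \left(a^{2} + x^{2}\right)^{2}} \, dx = - \frac{\pi}{16 a^{3}}$.

Setting $a = \frac{5}{4}$:
$$I = - \frac{4 \pi}{125}.$$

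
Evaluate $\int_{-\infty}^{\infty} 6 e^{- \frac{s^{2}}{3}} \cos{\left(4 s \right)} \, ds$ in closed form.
$\frac{6 \sqrt{3} \sqrt{\pi}}{e^{12}}$

Treat the cosine frequency as a parameter and define $I(b) = \int_{-\infty}^{\infty} 6 e^{- \frac{s^{2}}{3}} \cos{\left(b s \right)} \, ds$.

Differentiating under the integral sign,
$$I'(b) = \int_{-\infty}^{\infty} - 6 s e^{- \frac{s^{2}}{3}} \sin{\left(b s \right)} \, ds.$$

Integrate $\int_{-\infty}^{\infty} s \sin(b s)\, e^{- \frac{s^{2}}{3}}\, ds$ by parts with $u = \sin(b s)$ and $dv = s\, e^{- \frac{s^{2}}{3}}\, ds$, giving $v = - \frac{3 e^{- \frac{s^{2}}{3}}}{2}$. The boundary term vanishes and
$$\int_{-\infty}^{\infty} s \sin(b s)\, e^{- \frac{s^{2}}{3}}\, ds = \frac{3 b}{2} \int_{-\infty}^{\infty} \cos(b s)\, e^{- \frac{s^{2}}{3}}\, ds,$$
so $I'(b) = - \frac{3 b}{2}\, I(b)$.

This is a separable first-order ODE; solving with the initial condition $I(0) = \int_{-\infty}^{\infty} 6 e^{- \frac{s^{2}}{3}}\,ds = 6 \sqrt{3} \sqrt{\pi}$ gives
$$I(b) = 6 \sqrt{3} \sqrt{\pi} e^{- \frac{3 b^{2}}{4}}.$$

Setting $b = 4$:
$$I = \frac{6 \sqrt{3} \sqrt{\pi}}{e^{12}}.$$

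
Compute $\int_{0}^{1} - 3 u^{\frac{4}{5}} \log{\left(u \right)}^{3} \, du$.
$\frac{1250}{729}$

Start from the elementary integral
$$J(a) = \int_{0}^{1} - 3 u^{a} \, du = - \frac{3}{a + 1}.$$

Differentiating under the integral sign brings down a factor of $\ln u$:
$$\frac{dJ}{da} = \int_{0}^{1} - 3 u^{a} \log{\left(u \right)} \, du = \frac{3}{\left(a + 1\right)^{2}}.$$

Repeating $3$ times in total — each differentiation brings down another $\ln u$ — gives
$$\frac{d^{3}J}{da^{3}} = \int_{0}^{1} - 3 u^{a} \log{\left(u \right)}^{3} \, du = \frac{18}{\left(a + 1\right)^{4}},$$
and the integrand here is exactly the target integrand, so $I = \frac{18}{\left(a + 1\right)^{4}}$.

Setting $a = \frac{4}{5}$:
$$I = \frac{1250}{729}.$$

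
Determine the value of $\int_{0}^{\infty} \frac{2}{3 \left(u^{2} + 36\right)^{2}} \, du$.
$\frac{\pi}{1296}$

Recall the elementary integral
$$J(a) = \int_{0}^{\infty} \frac{2}{3 \left(a^{2} + u^{2}\right)} \, du = \frac{\pi}{3 a}.$$

Differentiating under the integral sign with respect to $a$,
$$\frac{dJ}{da} = \int_{0}^{\infty} - \frac{4 a}{3 \left(a^{2} + u^{2}\right)^{2}} \, du = - \frac{\pi}{3 a^{2}},$$
so $\int_{0}^{\infty} \frac{2}{3 \left(a^{2} + u^{2}\right)^{2}} \, du = \frac{\pi}{6 a^{3}}$.

Setting $a = 6$:
$$I = \frac{\pi}{1296}.$$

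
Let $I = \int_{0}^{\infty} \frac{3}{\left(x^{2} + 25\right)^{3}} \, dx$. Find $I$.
$\frac{9 \pi}{50000}$

Begin with the known result
$$J(a) = \int_{0}^{\infty} \frac{3}{a^{2} + x^{2}} \, dx = \frac{3 \pi}{2 a}.$$

Differentiating under the integral sign with respect to $a$,
$$\frac{dJ}{da} = \int_{0}^{\infty} - \frac{6 a}{\left(a^{2} + x^{2}\right)^{2}} \, dx = - \frac{3 \pi}{2 a^{2}},$$
so $\int_{0}^{\infty} \frac{3}{\left(a^{2} + x^{2}\right)^{2}} \, dx = \frac{3 \pi}{4 a^{3}}$.

Repeating — each differentiation of $1/(x^2+a^2)^j$ produces $-2ja/(x^2+a^2)^{j+1}$ — and dividing through by $-2ja$ at each step yields, after $2$ differentiations in total,
$$\int_{0}^{\infty} \frac{3}{\left(a^{2} + x^{2}\right)^{3}} \, dx = \frac{9 \pi}{16 a^{5}}.$$

Setting $a = 5$:
$$I = \frac{9 \pi}{50000}.$$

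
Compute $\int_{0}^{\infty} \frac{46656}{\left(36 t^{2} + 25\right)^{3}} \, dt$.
$\frac{1458 \pi}{3125}$

Begin with the known result
$$J(a) = \int_{0}^{\infty} \frac{1}{a^{2} + t^{2}} \, dt = \frac{\pi}{2 a}.$$

Differentiating under the integral sign with respect to $a$,
$$\frac{dJ}{da} = \int_{0}^{\infty} - \frac{2 a}{\left(a^{2} + t^{2}\right)^{2}} \, dt = - \frac{\pi}{2 a^{2}},$$
so $\int_{0}^{\infty} \frac{1}{\left(a^{2} + t^{2}\right)^{2}} \, dt = \frac{\pi}{4 a^{3}}$.

Repeating — each differentiation of $1/(t^2+a^2)^j$ produces $-2ja/(t^2+a^2)^{j+1}$ — and dividing through by $-2ja$ at each step yields, after $2$ differentiations in total,
$$\int_{0}^{\infty} \frac{1}{\left(a^{2} + t^{2}\right)^{3}} \, dt = \frac{3 \pi}{16 a^{5}}.$$

Setting $a = \frac{5}{6}$:
$$I = \frac{1458 \pi}{3125}.$$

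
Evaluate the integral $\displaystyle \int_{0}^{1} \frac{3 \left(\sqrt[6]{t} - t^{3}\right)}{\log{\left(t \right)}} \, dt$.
$\log{\left(\frac{343}{13824} \right)}$

Replace the exponent $\frac{1}{6}$ by a parameter $a$: let $I(a) = \int_{0}^{1} \frac{3 \left(- t^{3} + t^{a}\right)}{\log{\left(t \right)}} \, dt$.

Since $\dfrac{\partial}{\partial a}\,t^{a} = t^{a} \ln t$, the $\ln t$ in the denominator cancels and
$$\frac{dI}{da} = \int_{0}^{1} 3 t^{a} \, dt = 3 \left[\frac{t^{a+1}}{a+1}\right]_0^1 = \frac{3}{a + 1}.$$

Integrating with respect to $a$ gives $I(a) = \log{\left(\frac{\left(a + 1\right)^{3}}{64} \right)} + C$.

At $a = 3$ the integrand is identically $0$, so $I(3) = 0$. The closed form gives $0$, hence $C = 0$.

Setting $a = \frac{1}{6}$:
$$I = \log{\left(\frac{343}{13824} \right)}.$$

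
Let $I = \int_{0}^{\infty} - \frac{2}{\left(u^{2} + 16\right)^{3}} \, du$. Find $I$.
$- \frac{3 \pi}{8192}$

Begin with the known result
$$J(a) = \int_{0}^{\infty} - \frac{2}{a^{2} + u^{2}} \, du = - \frac{\pi}{a}.$$

Differentiating under the integral sign with respect to $a$,
$$\frac{dJ}{da} = \int_{0}^{\infty} \frac{4 a}{\left(a^{2} + u^{2}\right)^{2}} \, du = \frac{\pi}{a^{2}},$$
so $\int_{0}^{\infty} - \frac{2}{\left(a^{2} + u^{2}\right)^{2}} \, du = - \frac{\pi}{2 a^{3}}$.

Repeating — each differentiation of $1/(u^2+a^2)^j$ produces $-2ja/(u^2+a^2)^{j+1}$ — and dividing through by $-2ja$ at each step yields, after $2$ differentiations in total,
$$\int_{0}^{\infty} - \frac{2}{\left(a^{2} + u^{2}\right)^{3}} \, du = - \frac{3 \pi}{8 a^{5}}.$$

Setting $a = 4$:
$$I = - \frac{3 \pi}{8192}.$$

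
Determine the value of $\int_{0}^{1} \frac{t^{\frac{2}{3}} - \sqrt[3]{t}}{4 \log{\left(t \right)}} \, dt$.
$- \frac{\log{\left(2 \right)}}{2} + \frac{\log{\left(5 \right)}}{4}$

Consider the one-parameter family: let $I(a) = \int_{0}^{1} \frac{t^{\frac{2}{3}} - t^{a}}{4 \log{\left(t \right)}} \, dt$.

Since $\dfrac{\partial}{\partial a}\,t^{a} = t^{a} \ln t$, the $\ln t$ in the denominator cancels and
$$\frac{dI}{da} = \int_{0}^{1} - \frac{1}{4} t^{a} \, dt = - \frac{1}{4} \left[\frac{t^{a+1}}{a+1}\right]_0^1 = - \frac{1}{4 a + 4}.$$

Integrating with respect to $a$ gives $I(a) = - \frac{\log{\left(a + 1 \right)}}{4} - \frac{\log{\left(3 \right)}}{4} + \frac{\log{\left(5 \right)}}{4} + C$.

At $a = \frac{2}{3}$ the integrand is identically $0$, so $I(\frac{2}{3}) = 0$. The closed form gives $0$, hence $C = 0$.

Setting $a = \frac{1}{3}$:
$$I = - \frac{\log{\left(2 \right)}}{2} + \frac{\log{\left(5 \right)}}{4}.$$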